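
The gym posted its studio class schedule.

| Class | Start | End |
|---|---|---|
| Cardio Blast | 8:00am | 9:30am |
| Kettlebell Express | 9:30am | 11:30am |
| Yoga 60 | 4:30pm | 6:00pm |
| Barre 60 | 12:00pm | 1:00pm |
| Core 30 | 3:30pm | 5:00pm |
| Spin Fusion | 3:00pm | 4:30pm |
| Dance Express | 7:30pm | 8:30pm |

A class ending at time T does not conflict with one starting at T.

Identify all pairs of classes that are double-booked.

Sorted by start: Cardio Blast, Kettlebell Express, Barre 60, Spin Fusion, Core 30, Yoga 60, Dance Express.
Kettlebell Express starts exactly when Cardio Blast ends (back-to-back, no overlap), so nothing later overlaps Cardio Blast either.
Barre 60 starts after Kettlebell Express ends, so nothing later overlaps Kettlebell Express either.
Spin Fusion starts after Barre 60 ends, so nothing later overlaps Barre 60 either.
Core 30 starts before Spin Fusion ends → Spin Fusion and Core 30 overlap.
Yoga 60 starts exactly when Spin Fusion ends (back-to-back, no overlap), so nothing later overlaps Spin Fusion either.
Yoga 60 starts before Core 30 ends → Core 30 and Yoga 60 overlap.
Dance Express starts after Core 30 ends.
Dance Express starts after Yoga 60 ends.

Core 30 & Spin Fusion, Core 30 & Yoga 60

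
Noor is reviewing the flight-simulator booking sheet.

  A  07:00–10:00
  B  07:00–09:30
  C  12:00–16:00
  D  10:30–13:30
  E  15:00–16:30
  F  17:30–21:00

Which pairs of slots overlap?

A & B, C & D, C & E

Sorted by start: A, B, D, C, E, F.
B starts before A ends → A and B overlap.
D starts after A ends, so nothing later overlaps A either.
D starts after B ends, so nothing later overlaps B either.
C starts before D ends → D and C overlap.
E starts after D ends, so nothing later overlaps D either.
E starts before C ends → C and E overlap.
F starts after C ends.
F starts after E ends.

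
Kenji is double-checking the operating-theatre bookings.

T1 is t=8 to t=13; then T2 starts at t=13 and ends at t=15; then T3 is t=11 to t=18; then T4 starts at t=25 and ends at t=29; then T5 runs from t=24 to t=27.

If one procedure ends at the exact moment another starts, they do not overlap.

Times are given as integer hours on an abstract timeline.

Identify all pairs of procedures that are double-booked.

T1 & T3, T2 & T3, T4 & T5

Sorted by start: T1, T3, T2, T5, T4.
T3 starts before T1 ends → T1 and T3 overlap.
T2 starts exactly when T1 ends (back-to-back, no overlap); T1 is clear from here.
T2 starts before T3 ends → T3 and T2 overlap.
T5 starts after T3 ends; T3 is clear from here.
T5 starts after T2 ends; T2 is clear from here.
T4 starts before T5 ends → T5 and T4 overlap.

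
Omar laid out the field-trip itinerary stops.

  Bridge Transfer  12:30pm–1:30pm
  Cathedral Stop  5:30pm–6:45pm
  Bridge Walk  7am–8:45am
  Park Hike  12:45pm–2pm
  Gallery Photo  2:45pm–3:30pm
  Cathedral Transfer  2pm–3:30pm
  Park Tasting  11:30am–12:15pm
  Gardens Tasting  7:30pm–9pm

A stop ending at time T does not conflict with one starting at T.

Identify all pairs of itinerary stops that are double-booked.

Bridge Transfer & Park Hike, Cathedral Transfer & Gallery Photo

Sorted by start: Bridge Walk, Park Tasting, Bridge Transfer, Park Hike, Cathedral Transfer, Gallery Photo, Cathedral Stop, Gardens Tasting.
Park Tasting starts after Bridge Walk ends — done with Bridge Walk.
Bridge Transfer starts after Park Tasting ends — done with Park Tasting.
Park Hike starts before Bridge Transfer ends → Bridge Transfer and Park Hike overlap.
Cathedral Transfer starts after Bridge Transfer ends — done with Bridge Transfer.
Cathedral Transfer starts exactly when Park Hike ends (back-to-back, no overlap) — done with Park Hike.
Gallery Photo starts before Cathedral Transfer ends → Cathedral Transfer and Gallery Photo overlap.
Cathedral Stop starts after Cathedral Transfer ends — done with Cathedral Transfer.
Cathedral Stop starts after Gallery Photo ends — done with Gallery Photo.
Gardens Tasting starts after Cathedral Stop ends.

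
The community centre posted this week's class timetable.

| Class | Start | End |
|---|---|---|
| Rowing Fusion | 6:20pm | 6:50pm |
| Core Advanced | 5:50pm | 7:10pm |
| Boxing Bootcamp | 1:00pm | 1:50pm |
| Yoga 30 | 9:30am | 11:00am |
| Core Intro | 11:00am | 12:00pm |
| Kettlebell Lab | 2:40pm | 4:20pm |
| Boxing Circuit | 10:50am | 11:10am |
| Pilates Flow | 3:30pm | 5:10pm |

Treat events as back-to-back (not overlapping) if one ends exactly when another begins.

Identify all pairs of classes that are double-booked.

Boxing Circuit & Core Intro, Boxing Circuit & Yoga 30, Core Advanced & Rowing Fusion, Kettlebell Lab & Pilates Flow

Two intervals overlap when each starts before the other ends.
Sorted by start: Yoga 30, Boxing Circuit, Core Intro, Boxing Bootcamp, Kettlebell Lab, Pilates Flow, Core Advanced, Rowing Fusion.
Boxing Circuit starts before Yoga 30 ends → Yoga 30 and Boxing Circuit overlap.
Core Intro starts exactly when Yoga 30 ends (back-to-back, no overlap), so nothing later overlaps Yoga 30 either.
Core Intro starts before Boxing Circuit ends → Boxing Circuit and Core Intro overlap.
Boxing Bootcamp starts after Boxing Circuit ends, so nothing later overlaps Boxing Circuit either.
Boxing Bootcamp starts after Core Intro ends, so nothing later overlaps Core Intro either.
Kettlebell Lab starts after Boxing Bootcamp ends, so nothing later overlaps Boxing Bootcamp either.
Pilates Flow starts before Kettlebell Lab ends → Kettlebell Lab and Pilates Flow overlap.
Core Advanced starts after Kettlebell Lab ends, so nothing later overlaps Kettlebell Lab either.
Core Advanced starts after Pilates Flow ends, so nothing later overlaps Pilates Flow either.
Rowing Fusion starts before Core Advanced ends → Core Advanced and Rowing Fusion overlap.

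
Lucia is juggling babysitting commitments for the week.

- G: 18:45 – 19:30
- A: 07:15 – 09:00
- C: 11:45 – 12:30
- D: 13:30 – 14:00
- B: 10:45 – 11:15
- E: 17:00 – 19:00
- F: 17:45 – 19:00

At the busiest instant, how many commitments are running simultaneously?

Sweep the timeline, counting +1 at each start and −1 at each end (ends before starts at a tie):
07:15 start A → 1
09:00 end A → 0
10:45 start B → 1
11:15 end B → 0
11:45 start C → 1
12:30 end C → 0
13:30 start D → 1
14:00 end D → 0
17:00 start E → 1
17:45 start F → 2
18:45 start G → 3
19:00 end E → 2
19:00 end F → 1
19:30 end G → 0
Peak is 3, at 18:45 (E, F, G).

3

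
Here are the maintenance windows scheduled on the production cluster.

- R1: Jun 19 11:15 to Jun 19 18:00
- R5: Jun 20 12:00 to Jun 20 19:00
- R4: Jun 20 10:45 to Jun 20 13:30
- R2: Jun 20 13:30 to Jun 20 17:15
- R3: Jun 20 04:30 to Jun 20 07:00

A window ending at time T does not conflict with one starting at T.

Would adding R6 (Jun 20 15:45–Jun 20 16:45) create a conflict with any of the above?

R1: ends Jun 19 18:00 at or before R6 starts Jun 20 15:45 → clear.
R3: ends Jun 20 07:00 at or before R6 starts Jun 20 15:45 → clear.
R4: ends Jun 20 13:30 at or before R6 starts Jun 20 15:45 → clear.
R5: starts Jun 20 12:00 before R6 ends Jun 20 16:45, and ends Jun 20 19:00 after R6 starts Jun 20 15:45 → overlap.
R2: starts Jun 20 13:30 before R6 ends Jun 20 16:45, and ends Jun 20 17:15 after R6 starts Jun 20 15:45 → overlap.
R6 overlaps R2, R5.

Yes — it overlaps R2, R5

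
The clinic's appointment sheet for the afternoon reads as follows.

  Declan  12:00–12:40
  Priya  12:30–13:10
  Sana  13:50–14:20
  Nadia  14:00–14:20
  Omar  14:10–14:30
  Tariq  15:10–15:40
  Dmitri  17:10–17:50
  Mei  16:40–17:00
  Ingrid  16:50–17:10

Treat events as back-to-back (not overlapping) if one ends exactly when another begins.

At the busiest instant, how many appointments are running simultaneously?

3

Walk through starts and ends in time order (an end at T is processed before a start at T):
12:00 start Declan → 1
12:30 start Priya → 2
12:40 end Declan → 1
13:10 end Priya → 0
13:50 start Sana → 1
14:00 start Nadia → 2
14:10 start Omar → 3
14:20 end Nadia → 2
14:20 end Sana → 1
14:30 end Omar → 0
15:10 start Tariq → 1
15:40 end Tariq → 0
16:40 start Mei → 1
16:50 start Ingrid → 2
17:00 end Mei → 1
17:10 end Ingrid → 0
17:10 start Dmitri → 1
17:50 end Dmitri → 0
Peak is 3, at 14:10 (Nadia, Omar, Sana).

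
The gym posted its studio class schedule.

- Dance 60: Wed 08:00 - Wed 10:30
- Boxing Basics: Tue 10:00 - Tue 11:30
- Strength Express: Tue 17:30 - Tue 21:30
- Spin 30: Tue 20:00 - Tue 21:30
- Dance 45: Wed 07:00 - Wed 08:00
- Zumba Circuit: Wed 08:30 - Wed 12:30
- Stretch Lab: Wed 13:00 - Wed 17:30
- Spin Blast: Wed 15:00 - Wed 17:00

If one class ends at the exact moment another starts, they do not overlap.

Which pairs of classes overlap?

Sorted by start: Boxing Basics, Strength Express, Spin 30, Dance 45, Dance 60, Zumba Circuit, Stretch Lab, Spin Blast.
Strength Express starts after Boxing Basics ends, so Boxing Basics has no further overlaps.
Spin 30 starts before Strength Express ends → Strength Express and Spin 30 overlap.
Dance 45 starts after Strength Express ends, so Strength Express has no further overlaps.
Dance 45 starts after Spin 30 ends, so Spin 30 has no further overlaps.
Dance 60 starts exactly when Dance 45 ends (back-to-back, no overlap), so Dance 45 has no further overlaps.
Zumba Circuit starts before Dance 60 ends → Dance 60 and Zumba Circuit overlap.
Stretch Lab starts after Dance 60 ends, so Dance 60 has no further overlaps.
Stretch Lab starts after Zumba Circuit ends, so Zumba Circuit has no further overlaps.
Spin Blast starts before Stretch Lab ends → Stretch Lab and Spin Blast overlap.

Dance 60 & Zumba Circuit, Spin 30 & Strength Express, Spin Blast & Stretch Lab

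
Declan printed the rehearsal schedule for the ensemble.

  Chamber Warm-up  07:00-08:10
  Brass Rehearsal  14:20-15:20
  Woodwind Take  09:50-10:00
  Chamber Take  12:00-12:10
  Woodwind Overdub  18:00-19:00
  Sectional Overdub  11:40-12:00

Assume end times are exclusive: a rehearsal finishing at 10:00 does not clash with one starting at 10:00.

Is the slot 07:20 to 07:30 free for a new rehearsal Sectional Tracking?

No — it overlaps Chamber Warm-up

Chamber Warm-up: starts 07:00 before Sectional Tracking ends 07:30, and ends 08:10 after Sectional Tracking starts 07:20 → overlap.
Woodwind Take: starts 09:50 at or after Sectional Tracking ends 07:30 → clear.
Sectional Overdub: starts 11:40 at or after Sectional Tracking ends 07:30 → clear.
Chamber Take: starts 12:00 at or after Sectional Tracking ends 07:30 → clear.
Brass Rehearsal: starts 14:20 at or after Sectional Tracking ends 07:30 → clear.
Woodwind Overdub: starts 18:00 at or after Sectional Tracking ends 07:30 → clear.
Sectional Tracking overlaps Chamber Warm-up.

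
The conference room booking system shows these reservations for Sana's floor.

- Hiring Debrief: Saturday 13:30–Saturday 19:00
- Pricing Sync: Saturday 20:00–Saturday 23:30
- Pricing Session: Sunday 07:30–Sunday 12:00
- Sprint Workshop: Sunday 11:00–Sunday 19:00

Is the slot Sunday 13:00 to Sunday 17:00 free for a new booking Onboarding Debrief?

No — it overlaps Sprint Workshop

Hiring Debrief: ends Saturday 19:00 at or before Onboarding Debrief starts Sunday 13:00 → clear.
Pricing Sync: ends Saturday 23:30 at or before Onboarding Debrief starts Sunday 13:00 → clear.
Pricing Session: ends Sunday 12:00 at or before Onboarding Debrief starts Sunday 13:00 → clear.
Sprint Workshop: starts Sunday 11:00 before Onboarding Debrief ends Sunday 17:00, and ends Sunday 19:00 after Onboarding Debrief starts Sunday 13:00 → overlap.
Onboarding Debrief overlaps Sprint Workshop.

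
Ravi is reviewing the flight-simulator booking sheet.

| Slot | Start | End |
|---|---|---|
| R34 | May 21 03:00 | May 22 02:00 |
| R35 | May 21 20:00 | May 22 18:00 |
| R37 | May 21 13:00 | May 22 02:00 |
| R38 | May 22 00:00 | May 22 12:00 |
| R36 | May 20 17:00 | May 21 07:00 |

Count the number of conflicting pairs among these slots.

Sorted by start: R36, R34, R37, R35, R38.
R34 starts before R36 ends → R36 and R34 overlap.
R37 starts after R36 ends; R36 is clear from here.
R37 starts before R34 ends → R34 and R37 overlap.
R35 starts before R34 ends → R34 and R35 overlap.
R38 starts before R34 ends → R34 and R38 overlap.
R35 starts before R37 ends → R37 and R35 overlap.
R38 starts before R37 ends → R37 and R38 overlap.
R38 starts before R35 ends → R35 and R38 overlap.
Overlapping pairs: R34 & R35, R34 & R36, R34 & R37, R34 & R38, R35 & R37, R35 & R38, R37 & R38 — 7 in total.

7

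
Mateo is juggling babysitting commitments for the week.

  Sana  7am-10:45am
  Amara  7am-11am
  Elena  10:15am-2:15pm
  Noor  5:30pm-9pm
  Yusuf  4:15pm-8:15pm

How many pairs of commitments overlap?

Sorted by start: Sana, Amara, Elena, Yusuf, Noor.
Amara starts before Sana ends → Sana and Amara overlap.
Elena starts before Sana ends → Sana and Elena overlap.
Yusuf starts after Sana ends, so Sana has no further overlaps.
Elena starts before Amara ends → Amara and Elena overlap.
Yusuf starts after Amara ends, so Amara has no further overlaps.
Yusuf starts after Elena ends, so Elena has no further overlaps.
Noor starts before Yusuf ends → Yusuf and Noor overlap.
Overlapping pairs: Amara & Elena, Amara & Sana, Elena & Sana, Noor & Yusuf — 4 in total.

4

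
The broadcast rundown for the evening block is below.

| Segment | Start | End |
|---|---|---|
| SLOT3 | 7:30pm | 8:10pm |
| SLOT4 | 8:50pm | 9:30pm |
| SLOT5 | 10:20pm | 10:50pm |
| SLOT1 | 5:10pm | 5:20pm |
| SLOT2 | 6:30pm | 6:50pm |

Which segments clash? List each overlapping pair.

Sorted by start: SLOT1, SLOT2, SLOT3, SLOT4, SLOT5.
SLOT2 starts after SLOT1 ends, so nothing later overlaps SLOT1 either.
SLOT3 starts after SLOT2 ends, so nothing later overlaps SLOT2 either.
SLOT4 starts after SLOT3 ends, so nothing later overlaps SLOT3 either.
SLOT5 starts after SLOT4 ends.

none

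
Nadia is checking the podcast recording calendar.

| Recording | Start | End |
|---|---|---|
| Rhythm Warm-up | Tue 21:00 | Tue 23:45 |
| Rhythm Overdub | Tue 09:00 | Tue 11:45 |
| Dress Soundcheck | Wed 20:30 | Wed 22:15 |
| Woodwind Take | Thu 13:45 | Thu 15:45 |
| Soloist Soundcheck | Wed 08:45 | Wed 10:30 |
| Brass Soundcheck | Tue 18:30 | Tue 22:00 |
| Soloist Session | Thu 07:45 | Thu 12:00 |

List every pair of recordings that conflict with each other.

Sorted by start: Rhythm Overdub, Brass Soundcheck, Rhythm Warm-up, Soloist Soundcheck, Dress Soundcheck, Soloist Session, Woodwind Take.
Brass Soundcheck starts after Rhythm Overdub ends, so nothing later overlaps Rhythm Overdub either.
Rhythm Warm-up starts before Brass Soundcheck ends → Brass Soundcheck and Rhythm Warm-up overlap.
Soloist Soundcheck starts after Brass Soundcheck ends, so nothing later overlaps Brass Soundcheck either.
Soloist Soundcheck starts after Rhythm Warm-up ends, so nothing later overlaps Rhythm Warm-up either.
Dress Soundcheck starts after Soloist Soundcheck ends, so nothing later overlaps Soloist Soundcheck either.
Soloist Session starts after Dress Soundcheck ends, so nothing later overlaps Dress Soundcheck either.
Woodwind Take starts after Soloist Session ends.

Brass Soundcheck & Rhythm Warm-up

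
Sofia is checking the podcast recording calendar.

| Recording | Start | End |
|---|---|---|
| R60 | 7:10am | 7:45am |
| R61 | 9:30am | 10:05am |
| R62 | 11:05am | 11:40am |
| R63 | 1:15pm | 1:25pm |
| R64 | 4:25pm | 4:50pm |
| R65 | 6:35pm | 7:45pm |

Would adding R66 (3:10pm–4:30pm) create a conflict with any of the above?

R60: ends 7:45am at or before R66 starts 3:10pm → clear.
R61: ends 10:05am at or before R66 starts 3:10pm → clear.
R62: ends 11:40am at or before R66 starts 3:10pm → clear.
R63: ends 1:25pm at or before R66 starts 3:10pm → clear.
R64: starts 4:25pm before R66 ends 4:30pm, and ends 4:50pm after R66 starts 3:10pm → overlap.
R65: starts 6:35pm at or after R66 ends 4:30pm → clear.
R66 overlaps R64.

Yes — it overlaps R64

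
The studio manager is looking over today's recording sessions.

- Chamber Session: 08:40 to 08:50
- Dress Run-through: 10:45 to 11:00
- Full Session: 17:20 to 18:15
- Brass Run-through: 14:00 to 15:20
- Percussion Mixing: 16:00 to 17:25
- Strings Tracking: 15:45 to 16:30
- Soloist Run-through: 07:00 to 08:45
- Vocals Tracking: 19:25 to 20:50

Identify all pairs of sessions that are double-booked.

Two intervals overlap when each starts before the other ends.
Sorted by start: Soloist Run-through, Chamber Session, Dress Run-through, Brass Run-through, Strings Tracking, Percussion Mixing, Full Session, Vocals Tracking.
Chamber Session starts before Soloist Run-through ends → Soloist Run-through and Chamber Session overlap.
Dress Run-through starts after Soloist Run-through ends, so Soloist Run-through has no further overlaps.
Dress Run-through starts after Chamber Session ends, so Chamber Session has no further overlaps.
Brass Run-through starts after Dress Run-through ends, so Dress Run-through has no further overlaps.
Strings Tracking starts after Brass Run-through ends, so Brass Run-through has no further overlaps.
Percussion Mixing starts before Strings Tracking ends → Strings Tracking and Percussion Mixing overlap.
Full Session starts after Strings Tracking ends, so Strings Tracking has no further overlaps.
Full Session starts before Percussion Mixing ends → Percussion Mixing and Full Session overlap.
Vocals Tracking starts after Percussion Mixing ends.
Vocals Tracking starts after Full Session ends.

Chamber Session & Soloist Run-through, Full Session & Percussion Mixing, Percussion Mixing & Strings Tracking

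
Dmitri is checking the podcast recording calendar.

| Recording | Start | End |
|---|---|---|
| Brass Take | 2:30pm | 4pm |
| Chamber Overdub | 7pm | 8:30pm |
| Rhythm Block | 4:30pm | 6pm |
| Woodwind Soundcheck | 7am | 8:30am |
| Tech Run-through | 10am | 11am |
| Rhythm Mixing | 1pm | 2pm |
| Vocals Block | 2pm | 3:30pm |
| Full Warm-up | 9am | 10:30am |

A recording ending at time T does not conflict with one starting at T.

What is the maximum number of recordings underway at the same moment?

Sweep the timeline, counting +1 at each start and −1 at each end (ends before starts at a tie):
7am start Woodwind Soundcheck → 1
8:30am end Woodwind Soundcheck → 0
9am start Full Warm-up → 1
10am start Tech Run-through → 2
10:30am end Full Warm-up → 1
11am end Tech Run-through → 0
1pm start Rhythm Mixing → 1
2pm end Rhythm Mixing → 0
2pm start Vocals Block → 1
2:30pm start Brass Take → 2
3:30pm end Vocals Block → 1
4pm end Brass Take → 0
4:30pm start Rhythm Block → 1
6pm end Rhythm Block → 0
7pm start Chamber Overdub → 1
8:30pm end Chamber Overdub → 0
Peak is 2, at 10am (Full Warm-up, Tech Run-through).

2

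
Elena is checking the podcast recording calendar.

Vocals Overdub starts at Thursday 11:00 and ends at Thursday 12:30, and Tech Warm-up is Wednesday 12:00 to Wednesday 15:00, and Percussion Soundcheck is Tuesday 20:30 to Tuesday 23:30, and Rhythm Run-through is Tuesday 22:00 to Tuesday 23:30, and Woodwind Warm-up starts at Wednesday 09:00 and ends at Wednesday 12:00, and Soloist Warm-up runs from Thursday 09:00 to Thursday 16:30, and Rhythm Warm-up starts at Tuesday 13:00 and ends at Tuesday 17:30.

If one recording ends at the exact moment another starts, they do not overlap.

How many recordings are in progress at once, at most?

2

Sweep the timeline, counting +1 at each start and −1 at each end (ends before starts at a tie):
Tuesday 13:00 start Rhythm Warm-up → 1
Tuesday 17:30 end Rhythm Warm-up → 0
Tuesday 20:30 start Percussion Soundcheck → 1
Tuesday 22:00 start Rhythm Run-through → 2
Tuesday 23:30 end Percussion Soundcheck → 1
Tuesday 23:30 end Rhythm Run-through → 0
Wednesday 09:00 start Woodwind Warm-up → 1
Wednesday 12:00 end Woodwind Warm-up → 0
Wednesday 12:00 start Tech Warm-up → 1
Wednesday 15:00 end Tech Warm-up → 0
Thursday 09:00 start Soloist Warm-up → 1
Thursday 11:00 start Vocals Overdub → 2
Thursday 12:30 end Vocals Overdub → 1
Thursday 16:30 end Soloist Warm-up → 0
Peak is 2, at Tuesday 22:00 (Percussion Soundcheck, Rhythm Run-through).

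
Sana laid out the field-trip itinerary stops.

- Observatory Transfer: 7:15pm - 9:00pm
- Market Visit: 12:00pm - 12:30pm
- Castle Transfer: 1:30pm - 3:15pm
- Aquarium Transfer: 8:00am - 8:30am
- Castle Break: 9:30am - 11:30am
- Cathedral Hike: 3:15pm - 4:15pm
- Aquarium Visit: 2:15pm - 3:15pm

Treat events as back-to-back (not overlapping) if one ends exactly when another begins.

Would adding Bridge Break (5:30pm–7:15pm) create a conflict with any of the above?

No — it doesn't clash with anything

Aquarium Transfer: ends 8:30am at or before Bridge Break starts 5:30pm → clear.
Castle Break: ends 11:30am at or before Bridge Break starts 5:30pm → clear.
Market Visit: ends 12:30pm at or before Bridge Break starts 5:30pm → clear.
Castle Transfer: ends 3:15pm at or before Bridge Break starts 5:30pm → clear.
Aquarium Visit: ends 3:15pm at or before Bridge Break starts 5:30pm → clear.
Cathedral Hike: ends 4:15pm at or before Bridge Break starts 5:30pm → clear.
Observatory Transfer: starts 7:15pm at or after Bridge Break ends 7:15pm → clear.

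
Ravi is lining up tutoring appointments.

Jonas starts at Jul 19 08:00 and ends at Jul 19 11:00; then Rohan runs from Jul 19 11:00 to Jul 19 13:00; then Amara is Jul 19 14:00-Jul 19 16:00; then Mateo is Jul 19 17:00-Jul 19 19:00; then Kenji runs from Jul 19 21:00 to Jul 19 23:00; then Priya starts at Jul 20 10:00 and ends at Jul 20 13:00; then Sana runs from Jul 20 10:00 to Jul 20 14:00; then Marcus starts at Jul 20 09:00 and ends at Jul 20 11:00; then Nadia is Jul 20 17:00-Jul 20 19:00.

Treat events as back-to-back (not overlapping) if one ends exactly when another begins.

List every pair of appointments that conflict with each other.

Marcus & Priya, Marcus & Sana, Priya & Sana

Sorted by start: Jonas, Rohan, Amara, Mateo, Kenji, Marcus, Priya, Sana, Nadia.
Rohan starts exactly when Jonas ends (back-to-back, no overlap), so nothing later overlaps Jonas either.
Amara starts after Rohan ends, so nothing later overlaps Rohan either.
Mateo starts after Amara ends, so nothing later overlaps Amara either.
Kenji starts after Mateo ends, so nothing later overlaps Mateo either.
Marcus starts after Kenji ends, so nothing later overlaps Kenji either.
Priya starts before Marcus ends → Marcus and Priya overlap.
Sana starts before Marcus ends → Marcus and Sana overlap.
Nadia starts after Marcus ends.
Sana starts before Priya ends → Priya and Sana overlap.
Nadia starts after Priya ends.
Nadia starts after Sana ends.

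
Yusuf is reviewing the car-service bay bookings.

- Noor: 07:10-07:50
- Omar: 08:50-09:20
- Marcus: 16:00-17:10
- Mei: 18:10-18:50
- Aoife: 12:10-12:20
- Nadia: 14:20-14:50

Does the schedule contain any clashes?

Sorted by start: Noor, Omar, Aoife, Nadia, Marcus, Mei.
Omar starts after Noor ends; Noor is clear from here.
Aoife starts after Omar ends; Omar is clear from here.
Nadia starts after Aoife ends; Aoife is clear from here.
Marcus starts after Nadia ends; Nadia is clear from here.
Mei starts after Marcus ends.
Every pair is clear; the schedule has no overlaps.

No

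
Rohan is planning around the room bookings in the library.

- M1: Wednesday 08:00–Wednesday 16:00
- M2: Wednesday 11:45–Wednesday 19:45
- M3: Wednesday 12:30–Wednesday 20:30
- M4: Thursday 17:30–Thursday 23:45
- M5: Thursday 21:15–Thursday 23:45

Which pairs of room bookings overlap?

Sorted by start: M1, M2, M3, M4, M5.
M2 starts before M1 ends → M1 and M2 overlap.
M3 starts before M1 ends → M1 and M3 overlap.
M4 starts after M1 ends, so nothing later overlaps M1 either.
M3 starts before M2 ends → M2 and M3 overlap.
M4 starts after M2 ends, so nothing later overlaps M2 either.
M4 starts after M3 ends, so nothing later overlaps M3 either.
M5 starts before M4 ends → M4 and M5 overlap.

M1 & M2, M1 & M3, M2 & M3, M4 & M5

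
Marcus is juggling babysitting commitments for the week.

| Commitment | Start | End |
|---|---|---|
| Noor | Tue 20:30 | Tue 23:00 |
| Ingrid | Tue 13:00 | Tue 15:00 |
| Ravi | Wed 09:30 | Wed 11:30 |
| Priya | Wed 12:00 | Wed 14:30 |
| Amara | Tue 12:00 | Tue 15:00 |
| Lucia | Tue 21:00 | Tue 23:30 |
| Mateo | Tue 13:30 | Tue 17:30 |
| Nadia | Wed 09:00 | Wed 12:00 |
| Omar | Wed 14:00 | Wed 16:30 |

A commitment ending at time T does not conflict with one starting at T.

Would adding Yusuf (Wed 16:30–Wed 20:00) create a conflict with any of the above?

Amara: ends Tue 15:00 at or before Yusuf starts Wed 16:30 → clear.
Ingrid: ends Tue 15:00 at or before Yusuf starts Wed 16:30 → clear.
Mateo: ends Tue 17:30 at or before Yusuf starts Wed 16:30 → clear.
Noor: ends Tue 23:00 at or before Yusuf starts Wed 16:30 → clear.
Lucia: ends Tue 23:30 at or before Yusuf starts Wed 16:30 → clear.
Nadia: ends Wed 12:00 at or before Yusuf starts Wed 16:30 → clear.
Ravi: ends Wed 11:30 at or before Yusuf starts Wed 16:30 → clear.
Priya: ends Wed 14:30 at or before Yusuf starts Wed 16:30 → clear.
Omar: ends Wed 16:30 at or before Yusuf starts Wed 16:30 → clear.

No — it doesn't clash with anything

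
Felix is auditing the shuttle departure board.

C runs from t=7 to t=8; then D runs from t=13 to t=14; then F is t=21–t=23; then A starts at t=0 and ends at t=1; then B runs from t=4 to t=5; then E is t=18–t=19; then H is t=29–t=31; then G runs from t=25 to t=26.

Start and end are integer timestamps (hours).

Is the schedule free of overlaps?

Yes

Sorted by start: A, B, C, D, E, F, G, H.
B starts after A ends — done with A.
C starts after B ends — done with B.
D starts after C ends — done with C.
E starts after D ends — done with D.
F starts after E ends — done with E.
G starts after F ends — done with F.
H starts after G ends.
Every pair is clear; the schedule has no overlaps.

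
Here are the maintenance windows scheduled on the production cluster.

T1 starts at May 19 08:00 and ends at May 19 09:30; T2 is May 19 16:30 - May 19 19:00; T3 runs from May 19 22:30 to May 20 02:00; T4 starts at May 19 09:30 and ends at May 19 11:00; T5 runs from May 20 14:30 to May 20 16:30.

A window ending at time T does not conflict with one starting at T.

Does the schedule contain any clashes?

No

Two intervals overlap when each starts before the other ends.
Sorted by start: T1, T4, T2, T3, T5.
T4 starts exactly when T1 ends (back-to-back, no overlap), so T1 has no further overlaps.
T2 starts after T4 ends, so T4 has no further overlaps.
T3 starts after T2 ends, so T2 has no further overlaps.
T5 starts after T3 ends.
Every pair is clear; the schedule has no overlaps.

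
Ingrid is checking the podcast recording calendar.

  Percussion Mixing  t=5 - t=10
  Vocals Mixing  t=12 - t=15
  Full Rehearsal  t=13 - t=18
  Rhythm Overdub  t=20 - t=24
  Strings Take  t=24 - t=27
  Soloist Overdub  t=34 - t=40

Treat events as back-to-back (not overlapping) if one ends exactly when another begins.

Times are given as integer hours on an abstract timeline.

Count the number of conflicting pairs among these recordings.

Sorted by start: Percussion Mixing, Vocals Mixing, Full Rehearsal, Rhythm Overdub, Strings Take, Soloist Overdub.
Vocals Mixing starts after Percussion Mixing ends; Percussion Mixing is clear from here.
Full Rehearsal starts before Vocals Mixing ends → Vocals Mixing and Full Rehearsal overlap.
Rhythm Overdub starts after Vocals Mixing ends; Vocals Mixing is clear from here.
Rhythm Overdub starts after Full Rehearsal ends; Full Rehearsal is clear from here.
Strings Take starts exactly when Rhythm Overdub ends (back-to-back, no overlap); Rhythm Overdub is clear from here.
Soloist Overdub starts after Strings Take ends.
Overlapping pairs: Full Rehearsal & Vocals Mixing — 1 in total.

1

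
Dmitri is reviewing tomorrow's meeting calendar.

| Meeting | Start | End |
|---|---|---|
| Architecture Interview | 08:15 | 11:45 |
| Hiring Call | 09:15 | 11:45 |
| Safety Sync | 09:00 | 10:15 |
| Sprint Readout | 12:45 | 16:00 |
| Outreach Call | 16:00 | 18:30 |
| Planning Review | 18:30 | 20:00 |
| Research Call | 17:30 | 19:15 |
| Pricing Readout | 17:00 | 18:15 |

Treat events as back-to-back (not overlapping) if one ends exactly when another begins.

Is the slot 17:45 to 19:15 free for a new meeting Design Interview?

No — it overlaps Outreach Call, Planning Review, Pricing Readout, Research Call

Architecture Interview: ends 11:45 at or before Design Interview starts 17:45 → clear.
Safety Sync: ends 10:15 at or before Design Interview starts 17:45 → clear.
Hiring Call: ends 11:45 at or before Design Interview starts 17:45 → clear.
Sprint Readout: ends 16:00 at or before Design Interview starts 17:45 → clear.
Outreach Call: starts 16:00 before Design Interview ends 19:15, and ends 18:30 after Design Interview starts 17:45 → overlap.
Pricing Readout: starts 17:00 before Design Interview ends 19:15, and ends 18:15 after Design Interview starts 17:45 → overlap.
Research Call: starts 17:30 before Design Interview ends 19:15, and ends 19:15 after Design Interview starts 17:45 → overlap.
Planning Review: starts 18:30 before Design Interview ends 19:15, and ends 20:00 after Design Interview starts 17:45 → overlap.
Design Interview overlaps Outreach Call, Planning Review, Research Call, Pricing Readout.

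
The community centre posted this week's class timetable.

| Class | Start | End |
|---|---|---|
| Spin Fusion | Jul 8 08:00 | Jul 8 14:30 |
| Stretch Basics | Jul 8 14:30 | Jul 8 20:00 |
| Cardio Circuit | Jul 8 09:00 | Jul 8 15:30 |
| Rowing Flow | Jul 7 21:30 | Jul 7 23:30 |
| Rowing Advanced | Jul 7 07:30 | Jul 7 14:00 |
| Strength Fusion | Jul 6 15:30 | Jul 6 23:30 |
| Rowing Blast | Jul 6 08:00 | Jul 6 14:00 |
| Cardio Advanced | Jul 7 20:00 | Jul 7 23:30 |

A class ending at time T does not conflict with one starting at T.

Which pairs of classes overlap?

Sorted by start: Rowing Blast, Strength Fusion, Rowing Advanced, Cardio Advanced, Rowing Flow, Spin Fusion, Cardio Circuit, Stretch Basics.
Strength Fusion starts after Rowing Blast ends, so nothing later overlaps Rowing Blast either.
Rowing Advanced starts after Strength Fusion ends, so nothing later overlaps Strength Fusion either.
Cardio Advanced starts after Rowing Advanced ends, so nothing later overlaps Rowing Advanced either.
Rowing Flow starts before Cardio Advanced ends → Cardio Advanced and Rowing Flow overlap.
Spin Fusion starts after Cardio Advanced ends, so nothing later overlaps Cardio Advanced either.
Spin Fusion starts after Rowing Flow ends, so nothing later overlaps Rowing Flow either.
Cardio Circuit starts before Spin Fusion ends → Spin Fusion and Cardio Circuit overlap.
Stretch Basics starts exactly when Spin Fusion ends (back-to-back, no overlap).
Stretch Basics starts before Cardio Circuit ends → Cardio Circuit and Stretch Basics overlap.

Cardio Advanced & Rowing Flow, Cardio Circuit & Spin Fusion, Cardio Circuit & Stretch Basics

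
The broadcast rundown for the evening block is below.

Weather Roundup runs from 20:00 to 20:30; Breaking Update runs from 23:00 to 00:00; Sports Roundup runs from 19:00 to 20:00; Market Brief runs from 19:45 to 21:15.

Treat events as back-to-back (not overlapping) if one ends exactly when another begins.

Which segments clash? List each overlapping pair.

Market Brief & Sports Roundup, Market Brief & Weather Roundup

Sorted by start: Sports Roundup, Market Brief, Weather Roundup, Breaking Update.
Market Brief starts before Sports Roundup ends → Sports Roundup and Market Brief overlap.
Weather Roundup starts exactly when Sports Roundup ends (back-to-back, no overlap), so Sports Roundup has no further overlaps.
Weather Roundup starts before Market Brief ends → Market Brief and Weather Roundup overlap.
Breaking Update starts after Market Brief ends.
Breaking Update starts after Weather Roundup ends.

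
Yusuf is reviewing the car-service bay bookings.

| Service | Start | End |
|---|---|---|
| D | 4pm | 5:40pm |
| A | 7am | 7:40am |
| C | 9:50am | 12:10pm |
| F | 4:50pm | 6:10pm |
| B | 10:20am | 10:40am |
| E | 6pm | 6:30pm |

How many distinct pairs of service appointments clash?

Sorted by start: A, C, B, D, F, E.
C starts after A ends, so A has no further overlaps.
B starts before C ends → C and B overlap.
D starts after C ends, so C has no further overlaps.
D starts after B ends, so B has no further overlaps.
F starts before D ends → D and F overlap.
E starts after D ends.
E starts before F ends → F and E overlap.
Overlapping pairs: B & C, D & F, E & F — 3 in total.

3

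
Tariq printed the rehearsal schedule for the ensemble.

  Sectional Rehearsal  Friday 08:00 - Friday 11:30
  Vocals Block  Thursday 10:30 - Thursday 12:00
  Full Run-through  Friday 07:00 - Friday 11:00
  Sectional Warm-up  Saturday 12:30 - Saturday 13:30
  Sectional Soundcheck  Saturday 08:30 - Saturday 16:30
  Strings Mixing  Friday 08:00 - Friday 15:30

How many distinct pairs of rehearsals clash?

Check each pair: they overlap iff neither finishes before the other starts.
Sorted by start: Vocals Block, Full Run-through, Strings Mixing, Sectional Rehearsal, Sectional Soundcheck, Sectional Warm-up.
Full Run-through starts after Vocals Block ends — done with Vocals Block.
Strings Mixing starts before Full Run-through ends → Full Run-through and Strings Mixing overlap.
Sectional Rehearsal starts before Full Run-through ends → Full Run-through and Sectional Rehearsal overlap.
Sectional Soundcheck starts after Full Run-through ends — done with Full Run-through.
Sectional Rehearsal starts before Strings Mixing ends → Strings Mixing and Sectional Rehearsal overlap.
Sectional Soundcheck starts after Strings Mixing ends — done with Strings Mixing.
Sectional Soundcheck starts after Sectional Rehearsal ends — done with Sectional Rehearsal.
Sectional Warm-up starts before Sectional Soundcheck ends → Sectional Soundcheck and Sectional Warm-up overlap.
Overlapping pairs: Full Run-through & Sectional Rehearsal, Full Run-through & Strings Mixing, Sectional Rehearsal & Strings Mixing, Sectional Soundcheck & Sectional Warm-up — 4 in total.

4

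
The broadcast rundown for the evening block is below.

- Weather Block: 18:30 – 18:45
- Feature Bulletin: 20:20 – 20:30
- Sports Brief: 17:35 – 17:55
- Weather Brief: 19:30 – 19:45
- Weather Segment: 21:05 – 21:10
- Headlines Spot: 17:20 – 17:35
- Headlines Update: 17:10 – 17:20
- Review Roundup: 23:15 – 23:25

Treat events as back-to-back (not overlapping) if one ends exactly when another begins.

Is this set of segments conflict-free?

Yes

Sorted by start: Headlines Update, Headlines Spot, Sports Brief, Weather Block, Weather Brief, Feature Bulletin, Weather Segment, Review Roundup.
Headlines Spot starts exactly when Headlines Update ends (back-to-back, no overlap) — done with Headlines Update.
Sports Brief starts exactly when Headlines Spot ends (back-to-back, no overlap) — done with Headlines Spot.
Weather Block starts after Sports Brief ends — done with Sports Brief.
Weather Brief starts after Weather Block ends — done with Weather Block.
Feature Bulletin starts after Weather Brief ends — done with Weather Brief.
Weather Segment starts after Feature Bulletin ends — done with Feature Bulletin.
Review Roundup starts after Weather Segment ends.
Every pair is clear; the schedule has no overlaps.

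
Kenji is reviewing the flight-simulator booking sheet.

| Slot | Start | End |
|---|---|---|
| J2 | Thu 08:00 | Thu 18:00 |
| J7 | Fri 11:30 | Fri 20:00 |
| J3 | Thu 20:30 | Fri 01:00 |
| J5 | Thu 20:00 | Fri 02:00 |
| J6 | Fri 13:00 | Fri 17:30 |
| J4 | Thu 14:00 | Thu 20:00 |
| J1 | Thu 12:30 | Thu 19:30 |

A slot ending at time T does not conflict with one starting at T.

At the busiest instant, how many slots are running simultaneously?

3

Walk through starts and ends in time order (an end at T is processed before a start at T):
Thu 08:00 start J2 → 1
Thu 12:30 start J1 → 2
Thu 14:00 start J4 → 3
Thu 18:00 end J2 → 2
Thu 19:30 end J1 → 1
Thu 20:00 end J4 → 0
Thu 20:00 start J5 → 1
Thu 20:30 start J3 → 2
Fri 01:00 end J3 → 1
Fri 02:00 end J5 → 0
Fri 11:30 start J7 → 1
Fri 13:00 start J6 → 2
Fri 17:30 end J6 → 1
Fri 20:00 end J7 → 0
Peak is 3, at Thu 14:00 (J1, J2, J4).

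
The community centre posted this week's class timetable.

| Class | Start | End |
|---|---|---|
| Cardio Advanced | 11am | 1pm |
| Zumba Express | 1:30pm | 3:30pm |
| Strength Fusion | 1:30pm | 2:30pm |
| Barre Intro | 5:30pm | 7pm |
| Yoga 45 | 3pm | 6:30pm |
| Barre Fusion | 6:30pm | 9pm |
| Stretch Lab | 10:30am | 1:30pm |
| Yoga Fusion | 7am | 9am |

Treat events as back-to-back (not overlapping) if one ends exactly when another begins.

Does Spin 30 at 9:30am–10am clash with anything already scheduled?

No — it doesn't clash with anything

Yoga Fusion: ends 9am at or before Spin 30 starts 9:30am → clear.
Stretch Lab: starts 10:30am at or after Spin 30 ends 10am → clear.
Cardio Advanced: starts 11am at or after Spin 30 ends 10am → clear.
Strength Fusion: starts 1:30pm at or after Spin 30 ends 10am → clear.
Zumba Express: starts 1:30pm at or after Spin 30 ends 10am → clear.
Yoga 45: starts 3pm at or after Spin 30 ends 10am → clear.
Barre Intro: starts 5:30pm at or after Spin 30 ends 10am → clear.
Barre Fusion: starts 6:30pm at or after Spin 30 ends 10am → clear.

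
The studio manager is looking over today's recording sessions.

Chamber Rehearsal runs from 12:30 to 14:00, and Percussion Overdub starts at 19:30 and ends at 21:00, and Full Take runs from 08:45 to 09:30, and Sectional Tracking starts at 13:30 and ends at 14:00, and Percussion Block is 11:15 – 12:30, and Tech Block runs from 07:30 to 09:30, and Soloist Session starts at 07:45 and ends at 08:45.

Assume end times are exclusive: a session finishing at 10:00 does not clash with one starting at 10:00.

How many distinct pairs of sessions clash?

Sorted by start: Tech Block, Soloist Session, Full Take, Percussion Block, Chamber Rehearsal, Sectional Tracking, Percussion Overdub.
Soloist Session starts before Tech Block ends → Tech Block and Soloist Session overlap.
Full Take starts before Tech Block ends → Tech Block and Full Take overlap.
Percussion Block starts after Tech Block ends; Tech Block is clear from here.
Full Take starts exactly when Soloist Session ends (back-to-back, no overlap); Soloist Session is clear from here.
Percussion Block starts after Full Take ends; Full Take is clear from here.
Chamber Rehearsal starts exactly when Percussion Block ends (back-to-back, no overlap); Percussion Block is clear from here.
Sectional Tracking starts before Chamber Rehearsal ends → Chamber Rehearsal and Sectional Tracking overlap.
Percussion Overdub starts after Chamber Rehearsal ends.
Percussion Overdub starts after Sectional Tracking ends.
Overlapping pairs: Chamber Rehearsal & Sectional Tracking, Full Take & Tech Block, Soloist Session & Tech Block — 3 in total.

3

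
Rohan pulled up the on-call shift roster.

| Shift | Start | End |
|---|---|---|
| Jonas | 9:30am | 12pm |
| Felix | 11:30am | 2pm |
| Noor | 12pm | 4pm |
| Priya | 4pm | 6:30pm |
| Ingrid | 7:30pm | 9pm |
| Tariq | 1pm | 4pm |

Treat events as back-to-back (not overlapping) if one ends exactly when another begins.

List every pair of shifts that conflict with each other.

Felix & Jonas, Felix & Noor, Felix & Tariq, Noor & Tariq

Check each pair: they overlap iff neither finishes before the other starts.
Sorted by start: Jonas, Felix, Noor, Tariq, Priya, Ingrid.
Felix starts before Jonas ends → Jonas and Felix overlap.
Noor starts exactly when Jonas ends (back-to-back, no overlap), so Jonas has no further overlaps.
Noor starts before Felix ends → Felix and Noor overlap.
Tariq starts before Felix ends → Felix and Tariq overlap.
Priya starts after Felix ends, so Felix has no further overlaps.
Tariq starts before Noor ends → Noor and Tariq overlap.
Priya starts exactly when Noor ends (back-to-back, no overlap), so Noor has no further overlaps.
Priya starts exactly when Tariq ends (back-to-back, no overlap), so Tariq has no further overlaps.
Ingrid starts after Priya ends.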